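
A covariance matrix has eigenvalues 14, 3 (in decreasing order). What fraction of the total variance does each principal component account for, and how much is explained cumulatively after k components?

Step 1 — total variance = trace(Sigma) = Σ λ_i = 14 + 3 = 17.

Step 2 — fraction explained by component i = λ_i / Σ λ:
  PC1: 14/17 = 0.8235
  PC2: 3/17 = 0.1765

Step 3 — cumulative fraction after k components = (λ_1 + ... + λ_k) / Σ λ:
  k = 1: 14/17 = 0.8235
  k = 2: (14 + 3)/17 = 17/17 = 1

Summary (fraction, with percent):

explained: PC1 0.8235 (82.35%), PC2 0.1765 (17.65%);  cumulative: 0.8235, 1


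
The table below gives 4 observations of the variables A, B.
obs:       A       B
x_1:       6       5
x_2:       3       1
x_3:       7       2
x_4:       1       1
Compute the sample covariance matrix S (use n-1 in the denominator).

Step 1 — column means:
  mean(A) = (6 + 3 + 7 + 1) / 4 = 17/4 = 4.25
  mean(B) = (5 + 1 + 2 + 1) / 4 = 9/4 = 2.25

Step 2 — sample covariance S[i,j] = (1/(n-1)) · Σ_k (x_{k,i} - mean_i) · (x_{k,j} - mean_j), with n-1 = 3.
  S[A,A] = ((1.75)·(1.75) + (-1.25)·(-1.25) + (2.75)·(2.75) + (-3.25)·(-3.25)) / 3 = 22.75/3 = 7.5833
  S[A,B] = ((1.75)·(2.75) + (-1.25)·(-1.25) + (2.75)·(-0.25) + (-3.25)·(-1.25)) / 3 = 9.75/3 = 3.25
  S[B,B] = ((2.75)·(2.75) + (-1.25)·(-1.25) + (-0.25)·(-0.25) + (-1.25)·(-1.25)) / 3 = 10.75/3 = 3.5833

S is symmetric (S[j,i] = S[i,j]). Assembling:

S = [[7.5833, 3.25],
 [3.25, 3.5833]]


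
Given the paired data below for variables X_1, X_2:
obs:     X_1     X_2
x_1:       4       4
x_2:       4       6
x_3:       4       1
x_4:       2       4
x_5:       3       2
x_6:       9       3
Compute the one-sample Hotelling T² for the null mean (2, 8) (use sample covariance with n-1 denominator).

Step 1 — sample mean vector:
  mean(X_1) = (4 + 4 + 4 + 2 + 3 + 9) / 6 = 26/6 = 4.3333
  mean(X_2) = (4 + 6 + 1 + 4 + 2 + 3) / 6 = 20/6 = 3.3333
  x̄ = (4.3333, 3.3333),  deviation x̄ - mu_0 = (4.3333, 3.3333) - (2, 8) = (2.3333, -4.6667).

Step 2 — sample covariance matrix, S[i,j] = (1/(n-1)) · Σ_k (x_{k,i} - mean_i) · (x_{k,j} - mean_j), divisor n-1 = 5:
  S[X_1,X_1] = ((-0.3333)·(-0.3333) + (-0.3333)·(-0.3333) + (-0.3333)·(-0.3333) + (-2.3333)·(-2.3333) + (-1.3333)·(-1.3333) + (4.6667)·(4.6667)) / 5 = 29.3333/5 = 5.8667
  S[X_1,X_2] = ((-0.3333)·(0.6667) + (-0.3333)·(2.6667) + (-0.3333)·(-2.3333) + (-2.3333)·(0.6667) + (-1.3333)·(-1.3333) + (4.6667)·(-0.3333)) / 5 = -1.6667/5 = -0.3333
  S[X_2,X_2] = ((0.6667)·(0.6667) + (2.6667)·(2.6667) + (-2.3333)·(-2.3333) + (0.6667)·(0.6667) + (-1.3333)·(-1.3333) + (-0.3333)·(-0.3333)) / 5 = 15.3333/5 = 3.0667
  S = [[5.8667, -0.3333],
 [-0.3333, 3.0667]].

Step 3 — invert S. det(S) = 5.8667·3.0667 - (-0.3333)² = 17.88.
  S^{-1} = (1/det) · [[d, -b], [-b, a]] = [[0.1715, 0.0186],
 [0.0186, 0.3281]].

Step 4 — quadratic form (x̄ - mu_0)^T · S^{-1} · (x̄ - mu_0):
  S^{-1} · (x̄ - mu_0) = (0.3132, -1.4877),
  (x̄ - mu_0)^T · [...] = (2.3333)·(0.3132) + (-4.6667)·(-1.4877) = 7.6734.

Step 5 — scale by n: T² = 6 · 7.6734 = 46.0403.

T² ≈ 46.0403


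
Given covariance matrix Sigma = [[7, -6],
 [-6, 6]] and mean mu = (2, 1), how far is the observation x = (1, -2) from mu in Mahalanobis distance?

Step 1 — centre the observation: (x - mu) = (-1, -3).

Step 2 — invert Sigma. det(Sigma) = 7·6 - (-6)² = 6.
  Sigma^{-1} = (1/det) · [[d, -b], [-b, a]] = [[1, 1],
 [1, 1.1667]].

Step 3 — form the quadratic (x - mu)^T · Sigma^{-1} · (x - mu):
  Sigma^{-1} · (x - mu) = (-4, -4.5).
  (x - mu)^T · [Sigma^{-1} · (x - mu)] = (-1)·(-4) + (-3)·(-4.5) = 17.5.

Step 4 — take square root: d = √(17.5) ≈ 4.1833.

d(x, mu) = √(17.5) ≈ 4.1833


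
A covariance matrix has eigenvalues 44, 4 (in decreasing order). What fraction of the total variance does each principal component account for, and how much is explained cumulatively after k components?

Step 1 — total variance = trace(Sigma) = Σ λ_i = 44 + 4 = 48.

Step 2 — fraction explained by component i = λ_i / Σ λ:
  PC1: 44/48 = 0.9167
  PC2: 4/48 = 0.0833

Step 3 — cumulative fraction after k components = (λ_1 + ... + λ_k) / Σ λ:
  k = 1: 44/48 = 0.9167
  k = 2: (44 + 4)/48 = 48/48 = 1

Summary (fraction, with percent):

explained: PC1 0.9167 (91.67%), PC2 0.0833 (8.33%);  cumulative: 0.9167, 1


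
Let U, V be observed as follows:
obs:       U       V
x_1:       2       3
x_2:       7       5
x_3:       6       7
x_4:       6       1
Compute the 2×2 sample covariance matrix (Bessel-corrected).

Step 1 — column means:
  mean(U) = (2 + 7 + 6 + 6) / 4 = 21/4 = 5.25
  mean(V) = (3 + 5 + 7 + 1) / 4 = 16/4 = 4

Step 2 — sample covariance S[i,j] = (1/(n-1)) · Σ_k (x_{k,i} - mean_i) · (x_{k,j} - mean_j), with n-1 = 3.
  S[U,U] = ((-3.25)·(-3.25) + (1.75)·(1.75) + (0.75)·(0.75) + (0.75)·(0.75)) / 3 = 14.75/3 = 4.9167
  S[U,V] = ((-3.25)·(-1) + (1.75)·(1) + (0.75)·(3) + (0.75)·(-3)) / 3 = 5/3 = 1.6667
  S[V,V] = ((-1)·(-1) + (1)·(1) + (3)·(3) + (-3)·(-3)) / 3 = 20/3 = 6.6667

S is symmetric (S[j,i] = S[i,j]). Assembling:

S = [[4.9167, 1.6667],
 [1.6667, 6.6667]]


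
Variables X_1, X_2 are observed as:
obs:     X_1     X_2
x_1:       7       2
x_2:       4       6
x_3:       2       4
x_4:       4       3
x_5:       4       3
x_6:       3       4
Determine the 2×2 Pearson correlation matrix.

Step 1 — column means:
  mean(X_1) = (7 + 4 + 2 + 4 + 4 + 3) / 6 = 24/6 = 4
  mean(X_2) = (2 + 6 + 4 + 3 + 3 + 4) / 6 = 22/6 = 3.6667

Step 2 — sample variances and covariances s[i,j] = (1/(n-1)) · Σ_k (x_{k,i} - mean_i) · (x_{k,j} - mean_j), with n-1 = 5:
  s[X_1,X_1] = ((3)·(3) + (0)·(0) + (-2)·(-2) + (0)·(0) + (0)·(0) + (-1)·(-1)) / 5 = 14/5 = 2.8
  s[X_1,X_2] = ((3)·(-1.6667) + (0)·(2.3333) + (-2)·(0.3333) + (0)·(-0.6667) + (0)·(-0.6667) + (-1)·(0.3333)) / 5 = -6/5 = -1.2
  s[X_2,X_2] = ((-1.6667)·(-1.6667) + (2.3333)·(2.3333) + (0.3333)·(0.3333) + (-0.6667)·(-0.6667) + (-0.6667)·(-0.6667) + (0.3333)·(0.3333)) / 5 = 9.3333/5 = 1.8667
  Sample standard deviations s_i = √(s[i,i]):
  s(X_1) = √(2.8) = 1.6733
  s(X_2) = √(1.8667) = 1.3663

Step 3 — r_{ij} = s_{ij} / (s_i · s_j):
  r[X_1,X_1] = 1 (diagonal).
  r[X_1,X_2] = -1.2 / (1.6733 · 1.3663) = -1.2 / 2.2862 = -0.5249
  r[X_2,X_2] = 1 (diagonal).

R is symmetric with unit diagonal. Assembling:

R = [[1, -0.5249],
 [-0.5249, 1]]


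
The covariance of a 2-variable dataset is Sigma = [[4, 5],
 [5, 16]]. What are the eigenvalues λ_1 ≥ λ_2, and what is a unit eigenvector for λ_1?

Step 1 — characteristic polynomial of 2×2 Sigma:
  det(Sigma - λI) = λ² - trace · λ + det = 0.
  trace = 4 + 16 = 20, det = 4·16 - (5)² = 39.
Step 2 — discriminant:
  Δ = trace² - 4·det = 400 - 156 = 244.
Step 3 — eigenvalues:
  λ = (trace ± √Δ)/2 = (20 ± 15.6205)/2,
  λ_1 = 17.8102,  λ_2 = 2.1898.

Step 4 — unit eigenvector for λ_1: solve (Sigma - λ_1 I)v = 0. First row:
  (4 - 17.8102)·v_x + (5)·v_y = 0, i.e. (-13.8102)·v_x + (5)·v_y = 0,
  so v ∝ (b, λ_1 - a) = (5, 13.8102) = u.
  ||u|| = √((5)² + (13.8102)²) = √(215.723) ≈ 14.6875,
  v_1 = u/||u|| ≈ (0.3404, 0.9403) (||v_1|| = 1).

λ_1 = 17.8102,  λ_2 = 2.1898;  v_1 ≈ (0.3404, 0.9403)


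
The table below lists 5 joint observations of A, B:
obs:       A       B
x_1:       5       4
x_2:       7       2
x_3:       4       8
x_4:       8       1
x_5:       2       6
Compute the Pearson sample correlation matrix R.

Step 1 — column means:
  mean(A) = (5 + 7 + 4 + 8 + 2) / 5 = 26/5 = 5.2
  mean(B) = (4 + 2 + 8 + 1 + 6) / 5 = 21/5 = 4.2

Step 2 — sample variances and covariances s[i,j] = (1/(n-1)) · Σ_k (x_{k,i} - mean_i) · (x_{k,j} - mean_j), with n-1 = 4:
  s[A,A] = ((-0.2)·(-0.2) + (1.8)·(1.8) + (-1.2)·(-1.2) + (2.8)·(2.8) + (-3.2)·(-3.2)) / 4 = 22.8/4 = 5.7
  s[A,B] = ((-0.2)·(-0.2) + (1.8)·(-2.2) + (-1.2)·(3.8) + (2.8)·(-3.2) + (-3.2)·(1.8)) / 4 = -23.2/4 = -5.8
  s[B,B] = ((-0.2)·(-0.2) + (-2.2)·(-2.2) + (3.8)·(3.8) + (-3.2)·(-3.2) + (1.8)·(1.8)) / 4 = 32.8/4 = 8.2
  Sample standard deviations s_i = √(s[i,i]):
  s(A) = √(5.7) = 2.3875
  s(B) = √(8.2) = 2.8636

Step 3 — r_{ij} = s_{ij} / (s_i · s_j):
  r[A,A] = 1 (diagonal).
  r[A,B] = -5.8 / (2.3875 · 2.8636) = -5.8 / 6.8367 = -0.8484
  r[B,B] = 1 (diagonal).

R is symmetric with unit diagonal. Assembling:

R = [[1, -0.8484],
 [-0.8484, 1]]


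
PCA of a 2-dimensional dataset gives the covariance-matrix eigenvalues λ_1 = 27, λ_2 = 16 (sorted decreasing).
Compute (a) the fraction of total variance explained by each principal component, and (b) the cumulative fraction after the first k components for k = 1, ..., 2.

Step 1 — total variance = trace(Sigma) = Σ λ_i = 27 + 16 = 43.

Step 2 — fraction explained by component i = λ_i / Σ λ:
  PC1: 27/43 = 0.6279
  PC2: 16/43 = 0.3721

Step 3 — cumulative fraction after k components = (λ_1 + ... + λ_k) / Σ λ:
  k = 1: 27/43 = 0.6279
  k = 2: (27 + 16)/43 = 43/43 = 1

Summary (fraction, with percent):

explained: PC1 0.6279 (62.79%), PC2 0.3721 (37.21%);  cumulative: 0.6279, 1


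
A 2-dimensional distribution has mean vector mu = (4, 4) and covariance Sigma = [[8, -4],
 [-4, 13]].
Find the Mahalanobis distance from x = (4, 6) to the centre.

Step 1 — centre the observation: (x - mu) = (0, 2).

Step 2 — invert Sigma. det(Sigma) = 8·13 - (-4)² = 88.
  Sigma^{-1} = (1/det) · [[d, -b], [-b, a]] = [[0.1477, 0.0455],
 [0.0455, 0.0909]].

Step 3 — form the quadratic (x - mu)^T · Sigma^{-1} · (x - mu):
  Sigma^{-1} · (x - mu) = (0.0909, 0.1818).
  (x - mu)^T · [Sigma^{-1} · (x - mu)] = (0)·(0.0909) + (2)·(0.1818) = 0.3636.

Step 4 — take square root: d = √(0.3636) ≈ 0.603.

d(x, mu) = √(0.3636) ≈ 0.603


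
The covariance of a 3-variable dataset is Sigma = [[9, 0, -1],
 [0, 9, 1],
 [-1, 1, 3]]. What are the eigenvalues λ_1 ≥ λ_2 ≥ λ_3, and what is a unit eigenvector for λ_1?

Step 1 — characteristic polynomial p(λ) = det(λI - Sigma) = λ³ - tr·λ² + c_1·λ - det, where tr = trace, c_1 = sum of the principal 2×2 minors, det = det(Sigma):
  tr = 9 + 9 + 3 = 21,
  c_1 = (9·9 - (0)²) + (9·3 - (-1)²) + (9·3 - (1)²) = 81 + 26 + 26 = 133,
  det = 9·(9·3 - (1)²) - (0)·((0)·3 - (1)·(-1)) + (-1)·((0)·(1) - 9·(-1)) = 9·(26) - (0)·(1) + (-1)·(9) = 225.
  So p(λ) = λ³ - 21λ² + 133λ - 225.
Step 2 — look for an integer root (rational root theorem: any rational root is an integer divisor of 225). Testing λ = 9:
  p(9) = 729 - 1701 + 1197 - 225 = 0  ✓
  Dividing out (λ - 9): p(λ) = (λ - 9)(λ² - 12λ + 25).
Step 3 — remaining eigenvalues from the quadratic λ² - 12λ + 25 = 0:
  Δ = 12² - 4·25 = 144 - 100 = 44,  λ = (12 ± √44)/2 = (12 ± 6.6332)/2 ≈ 9.3166 or 2.6834.
  Sorted: λ_1 = 9.3166,  λ_2 = 9,  λ_3 = 2.6834  (check: sum = 21 = tr ✓).

Step 4 — unit eigenvector for λ_1 ≈ 9.3166: v spans the null space of (Sigma - λ_1 I), whose rows are
  r_1 = (-0.3166, 0, -1),  r_2 = (0, -0.3166, 1),  r_3 = (-1, 1, -6.3166).
  v is orthogonal to every row, so take v ∝ r_1 × r_2 = ((0)·(1) - (-1)·(-0.3166), (-1)·(0) - (-0.3166)·(1), (-0.3166)·(-0.3166) - (0)·(0)) ≈ (-0.3166, 0.3166, 0.1003).
  Rescale (multiply by -1 so the first nonzero entry is positive): u = (0.3166, -0.3166, -0.1003).
  ||u|| = √((0.3166)² + (-0.3166)² + (-0.1003)²) = √(0.2106) ≈ 0.4589,  v_1 = u/||u|| ≈ (0.69, -0.69, -0.2185) (||v_1|| = 1).

λ_1 = 9.3166,  λ_2 = 9,  λ_3 = 2.6834;  v_1 ≈ (0.69, -0.69, -0.2185)


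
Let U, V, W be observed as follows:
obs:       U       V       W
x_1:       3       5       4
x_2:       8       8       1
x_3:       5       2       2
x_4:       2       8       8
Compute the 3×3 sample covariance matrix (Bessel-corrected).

Step 1 — column means:
  mean(U) = (3 + 8 + 5 + 2) / 4 = 18/4 = 4.5
  mean(V) = (5 + 8 + 2 + 8) / 4 = 23/4 = 5.75
  mean(W) = (4 + 1 + 2 + 8) / 4 = 15/4 = 3.75

Step 2 — sample covariance S[i,j] = (1/(n-1)) · Σ_k (x_{k,i} - mean_i) · (x_{k,j} - mean_j), with n-1 = 3.
  S[U,U] = ((-1.5)·(-1.5) + (3.5)·(3.5) + (0.5)·(0.5) + (-2.5)·(-2.5)) / 3 = 21/3 = 7
  S[U,V] = ((-1.5)·(-0.75) + (3.5)·(2.25) + (0.5)·(-3.75) + (-2.5)·(2.25)) / 3 = 1.5/3 = 0.5
  S[U,W] = ((-1.5)·(0.25) + (3.5)·(-2.75) + (0.5)·(-1.75) + (-2.5)·(4.25)) / 3 = -21.5/3 = -7.1667
  S[V,V] = ((-0.75)·(-0.75) + (2.25)·(2.25) + (-3.75)·(-3.75) + (2.25)·(2.25)) / 3 = 24.75/3 = 8.25
  S[V,W] = ((-0.75)·(0.25) + (2.25)·(-2.75) + (-3.75)·(-1.75) + (2.25)·(4.25)) / 3 = 9.75/3 = 3.25
  S[W,W] = ((0.25)·(0.25) + (-2.75)·(-2.75) + (-1.75)·(-1.75) + (4.25)·(4.25)) / 3 = 28.75/3 = 9.5833

S is symmetric (S[j,i] = S[i,j]). Assembling:

S = [[7, 0.5, -7.1667],
 [0.5, 8.25, 3.25],
 [-7.1667, 3.25, 9.5833]]


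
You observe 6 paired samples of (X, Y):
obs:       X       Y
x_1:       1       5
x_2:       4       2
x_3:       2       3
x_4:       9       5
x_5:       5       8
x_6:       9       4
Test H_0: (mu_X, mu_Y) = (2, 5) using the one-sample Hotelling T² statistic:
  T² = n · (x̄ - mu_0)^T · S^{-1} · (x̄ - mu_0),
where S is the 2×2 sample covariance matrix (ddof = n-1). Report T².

Step 1 — sample mean vector:
  mean(X) = (1 + 4 + 2 + 9 + 5 + 9) / 6 = 30/6 = 5
  mean(Y) = (5 + 2 + 3 + 5 + 8 + 4) / 6 = 27/6 = 4.5
  x̄ = (5, 4.5),  deviation x̄ - mu_0 = (5, 4.5) - (2, 5) = (3, -0.5).

Step 2 — sample covariance matrix, S[i,j] = (1/(n-1)) · Σ_k (x_{k,i} - mean_i) · (x_{k,j} - mean_j), divisor n-1 = 5:
  S[X,X] = ((-4)·(-4) + (-1)·(-1) + (-3)·(-3) + (4)·(4) + (0)·(0) + (4)·(4)) / 5 = 58/5 = 11.6
  S[X,Y] = ((-4)·(0.5) + (-1)·(-2.5) + (-3)·(-1.5) + (4)·(0.5) + (0)·(3.5) + (4)·(-0.5)) / 5 = 5/5 = 1
  S[Y,Y] = ((0.5)·(0.5) + (-2.5)·(-2.5) + (-1.5)·(-1.5) + (0.5)·(0.5) + (3.5)·(3.5) + (-0.5)·(-0.5)) / 5 = 21.5/5 = 4.3
  S = [[11.6, 1],
 [1, 4.3]].

Step 3 — invert S. det(S) = 11.6·4.3 - (1)² = 48.88.
  S^{-1} = (1/det) · [[d, -b], [-b, a]] = [[0.088, -0.0205],
 [-0.0205, 0.2373]].

Step 4 — quadratic form (x̄ - mu_0)^T · S^{-1} · (x̄ - mu_0):
  S^{-1} · (x̄ - mu_0) = (0.2741, -0.18),
  (x̄ - mu_0)^T · [...] = (3)·(0.2741) + (-0.5)·(-0.18) = 0.9124.

Step 5 — scale by n: T² = 6 · 0.9124 = 5.4746.

T² ≈ 5.4746


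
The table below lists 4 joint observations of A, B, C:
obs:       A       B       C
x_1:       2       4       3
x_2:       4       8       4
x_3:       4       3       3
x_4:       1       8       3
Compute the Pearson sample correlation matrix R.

Step 1 — column means:
  mean(A) = (2 + 4 + 4 + 1) / 4 = 11/4 = 2.75
  mean(B) = (4 + 8 + 3 + 8) / 4 = 23/4 = 5.75
  mean(C) = (3 + 4 + 3 + 3) / 4 = 13/4 = 3.25

Step 2 — sample variances and covariances s[i,j] = (1/(n-1)) · Σ_k (x_{k,i} - mean_i) · (x_{k,j} - mean_j), with n-1 = 3:
  s[A,A] = ((-0.75)·(-0.75) + (1.25)·(1.25) + (1.25)·(1.25) + (-1.75)·(-1.75)) / 3 = 6.75/3 = 2.25
  s[A,B] = ((-0.75)·(-1.75) + (1.25)·(2.25) + (1.25)·(-2.75) + (-1.75)·(2.25)) / 3 = -3.25/3 = -1.0833
  s[A,C] = ((-0.75)·(-0.25) + (1.25)·(0.75) + (1.25)·(-0.25) + (-1.75)·(-0.25)) / 3 = 1.25/3 = 0.4167
  s[B,B] = ((-1.75)·(-1.75) + (2.25)·(2.25) + (-2.75)·(-2.75) + (2.25)·(2.25)) / 3 = 20.75/3 = 6.9167
  s[B,C] = ((-1.75)·(-0.25) + (2.25)·(0.75) + (-2.75)·(-0.25) + (2.25)·(-0.25)) / 3 = 2.25/3 = 0.75
  s[C,C] = ((-0.25)·(-0.25) + (0.75)·(0.75) + (-0.25)·(-0.25) + (-0.25)·(-0.25)) / 3 = 0.75/3 = 0.25
  Sample standard deviations s_i = √(s[i,i]):
  s(A) = √(2.25) = 1.5
  s(B) = √(6.9167) = 2.63
  s(C) = √(0.25) = 0.5

Step 3 — r_{ij} = s_{ij} / (s_i · s_j):
  r[A,A] = 1 (diagonal).
  r[A,B] = -1.0833 / (1.5 · 2.63) = -1.0833 / 3.9449 = -0.2746
  r[A,C] = 0.4167 / (1.5 · 0.5) = 0.4167 / 0.75 = 0.5556
  r[B,B] = 1 (diagonal).
  r[B,C] = 0.75 / (2.63 · 0.5) = 0.75 / 1.315 = 0.5704
  r[C,C] = 1 (diagonal).

R is symmetric with unit diagonal. Assembling:

R = [[1, -0.2746, 0.5556],
 [-0.2746, 1, 0.5704],
 [0.5556, 0.5704, 1]]


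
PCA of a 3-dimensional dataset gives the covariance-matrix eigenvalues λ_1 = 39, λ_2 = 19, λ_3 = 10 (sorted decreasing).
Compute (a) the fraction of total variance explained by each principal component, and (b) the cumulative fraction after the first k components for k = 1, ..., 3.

Step 1 — total variance = trace(Sigma) = Σ λ_i = 39 + 19 + 10 = 68.

Step 2 — fraction explained by component i = λ_i / Σ λ:
  PC1: 39/68 = 0.5735
  PC2: 19/68 = 0.2794
  PC3: 10/68 = 0.1471

Step 3 — cumulative fraction after k components = (λ_1 + ... + λ_k) / Σ λ:
  k = 1: 39/68 = 0.5735
  k = 2: (39 + 19)/68 = 58/68 = 0.8529
  k = 3: (39 + 19 + 10)/68 = 68/68 = 1

Summary (fraction, with percent):

explained: PC1 0.5735 (57.35%), PC2 0.2794 (27.94%), PC3 0.1471 (14.71%);  cumulative: 0.5735, 0.8529, 1


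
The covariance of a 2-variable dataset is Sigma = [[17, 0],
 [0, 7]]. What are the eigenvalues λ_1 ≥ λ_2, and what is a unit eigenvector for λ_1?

Step 1 — characteristic polynomial of 2×2 Sigma:
  det(Sigma - λI) = λ² - trace · λ + det = 0.
  trace = 17 + 7 = 24, det = 17·7 - (0)² = 119.
Step 2 — discriminant:
  Δ = trace² - 4·det = 576 - 476 = 100.
Step 3 — eigenvalues:
  λ = (trace ± √Δ)/2 = (24 ± 10)/2,
  λ_1 = 17,  λ_2 = 7.

Step 4 — unit eigenvector for λ_1: Sigma is diagonal, so its eigenvectors are the coordinate axes. λ_1 = 17 is the diagonal entry on the first coordinate axis, hence
  v_1 = (1, 0) (||v_1|| = 1).

λ_1 = 17,  λ_2 = 7;  v_1 ≈ (1, 0)


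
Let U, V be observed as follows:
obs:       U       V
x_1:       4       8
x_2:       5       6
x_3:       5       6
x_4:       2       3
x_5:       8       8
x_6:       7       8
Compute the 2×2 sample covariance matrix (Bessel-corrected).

Step 1 — column means:
  mean(U) = (4 + 5 + 5 + 2 + 8 + 7) / 6 = 31/6 = 5.1667
  mean(V) = (8 + 6 + 6 + 3 + 8 + 8) / 6 = 39/6 = 6.5

Step 2 — sample covariance S[i,j] = (1/(n-1)) · Σ_k (x_{k,i} - mean_i) · (x_{k,j} - mean_j), with n-1 = 5.
  S[U,U] = ((-1.1667)·(-1.1667) + (-0.1667)·(-0.1667) + (-0.1667)·(-0.1667) + (-3.1667)·(-3.1667) + (2.8333)·(2.8333) + (1.8333)·(1.8333)) / 5 = 22.8333/5 = 4.5667
  S[U,V] = ((-1.1667)·(1.5) + (-0.1667)·(-0.5) + (-0.1667)·(-0.5) + (-3.1667)·(-3.5) + (2.8333)·(1.5) + (1.8333)·(1.5)) / 5 = 16.5/5 = 3.3
  S[V,V] = ((1.5)·(1.5) + (-0.5)·(-0.5) + (-0.5)·(-0.5) + (-3.5)·(-3.5) + (1.5)·(1.5) + (1.5)·(1.5)) / 5 = 19.5/5 = 3.9

S is symmetric (S[j,i] = S[i,j]). Assembling:

S = [[4.5667, 3.3],
 [3.3, 3.9]]


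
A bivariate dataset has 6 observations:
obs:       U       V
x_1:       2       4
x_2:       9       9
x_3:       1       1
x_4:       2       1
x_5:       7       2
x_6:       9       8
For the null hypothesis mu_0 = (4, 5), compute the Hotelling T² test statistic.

Step 1 — sample mean vector:
  mean(U) = (2 + 9 + 1 + 2 + 7 + 9) / 6 = 30/6 = 5
  mean(V) = (4 + 9 + 1 + 1 + 2 + 8) / 6 = 25/6 = 4.1667
  x̄ = (5, 4.1667),  deviation x̄ - mu_0 = (5, 4.1667) - (4, 5) = (1, -0.8333).

Step 2 — sample covariance matrix, S[i,j] = (1/(n-1)) · Σ_k (x_{k,i} - mean_i) · (x_{k,j} - mean_j), divisor n-1 = 5:
  S[U,U] = ((-3)·(-3) + (4)·(4) + (-4)·(-4) + (-3)·(-3) + (2)·(2) + (4)·(4)) / 5 = 70/5 = 14
  S[U,V] = ((-3)·(-0.1667) + (4)·(4.8333) + (-4)·(-3.1667) + (-3)·(-3.1667) + (2)·(-2.1667) + (4)·(3.8333)) / 5 = 53/5 = 10.6
  S[V,V] = ((-0.1667)·(-0.1667) + (4.8333)·(4.8333) + (-3.1667)·(-3.1667) + (-3.1667)·(-3.1667) + (-2.1667)·(-2.1667) + (3.8333)·(3.8333)) / 5 = 62.8333/5 = 12.5667
  S = [[14, 10.6],
 [10.6, 12.5667]].

Step 3 — invert S. det(S) = 14·12.5667 - (10.6)² = 63.5733.
  S^{-1} = (1/det) · [[d, -b], [-b, a]] = [[0.1977, -0.1667],
 [-0.1667, 0.2202]].

Step 4 — quadratic form (x̄ - mu_0)^T · S^{-1} · (x̄ - mu_0):
  S^{-1} · (x̄ - mu_0) = (0.3366, -0.3503),
  (x̄ - mu_0)^T · [...] = (1)·(0.3366) + (-0.8333)·(-0.3503) = 0.6285.

Step 5 — scale by n: T² = 6 · 0.6285 = 3.771.

T² ≈ 3.771


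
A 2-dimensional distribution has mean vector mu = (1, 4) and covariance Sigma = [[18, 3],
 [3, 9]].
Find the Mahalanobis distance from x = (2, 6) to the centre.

Step 1 — centre the observation: (x - mu) = (1, 2).

Step 2 — invert Sigma. det(Sigma) = 18·9 - (3)² = 153.
  Sigma^{-1} = (1/det) · [[d, -b], [-b, a]] = [[0.0588, -0.0196],
 [-0.0196, 0.1176]].

Step 3 — form the quadratic (x - mu)^T · Sigma^{-1} · (x - mu):
  Sigma^{-1} · (x - mu) = (0.0196, 0.2157).
  (x - mu)^T · [Sigma^{-1} · (x - mu)] = (1)·(0.0196) + (2)·(0.2157) = 0.451.

Step 4 — take square root: d = √(0.451) ≈ 0.6716.

d(x, mu) = √(0.451) ≈ 0.6716


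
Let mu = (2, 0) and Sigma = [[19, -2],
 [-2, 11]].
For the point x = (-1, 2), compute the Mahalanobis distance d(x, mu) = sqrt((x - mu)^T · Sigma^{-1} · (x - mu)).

Step 1 — centre the observation: (x - mu) = (-3, 2).

Step 2 — invert Sigma. det(Sigma) = 19·11 - (-2)² = 205.
  Sigma^{-1} = (1/det) · [[d, -b], [-b, a]] = [[0.0537, 0.0098],
 [0.0098, 0.0927]].

Step 3 — form the quadratic (x - mu)^T · Sigma^{-1} · (x - mu):
  Sigma^{-1} · (x - mu) = (-0.1415, 0.1561).
  (x - mu)^T · [Sigma^{-1} · (x - mu)] = (-3)·(-0.1415) + (2)·(0.1561) = 0.7366.

Step 4 — take square root: d = √(0.7366) ≈ 0.8582.

d(x, mu) = √(0.7366) ≈ 0.8582


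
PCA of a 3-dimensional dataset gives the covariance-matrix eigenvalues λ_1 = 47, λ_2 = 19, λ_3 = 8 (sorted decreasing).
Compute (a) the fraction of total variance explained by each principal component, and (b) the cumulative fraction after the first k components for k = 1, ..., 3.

Step 1 — total variance = trace(Sigma) = Σ λ_i = 47 + 19 + 8 = 74.

Step 2 — fraction explained by component i = λ_i / Σ λ:
  PC1: 47/74 = 0.6351
  PC2: 19/74 = 0.2568
  PC3: 8/74 = 0.1081

Step 3 — cumulative fraction after k components = (λ_1 + ... + λ_k) / Σ λ:
  k = 1: 47/74 = 0.6351
  k = 2: (47 + 19)/74 = 66/74 = 0.8919
  k = 3: (47 + 19 + 8)/74 = 74/74 = 1

Summary (fraction, with percent):

explained: PC1 0.6351 (63.51%), PC2 0.2568 (25.68%), PC3 0.1081 (10.81%);  cumulative: 0.6351, 0.8919, 1


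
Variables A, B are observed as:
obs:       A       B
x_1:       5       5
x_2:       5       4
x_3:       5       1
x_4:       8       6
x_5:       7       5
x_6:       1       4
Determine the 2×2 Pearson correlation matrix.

Step 1 — column means:
  mean(A) = (5 + 5 + 5 + 8 + 7 + 1) / 6 = 31/6 = 5.1667
  mean(B) = (5 + 4 + 1 + 6 + 5 + 4) / 6 = 25/6 = 4.1667

Step 2 — sample variances and covariances s[i,j] = (1/(n-1)) · Σ_k (x_{k,i} - mean_i) · (x_{k,j} - mean_j), with n-1 = 5:
  s[A,A] = ((-0.1667)·(-0.1667) + (-0.1667)·(-0.1667) + (-0.1667)·(-0.1667) + (2.8333)·(2.8333) + (1.8333)·(1.8333) + (-4.1667)·(-4.1667)) / 5 = 28.8333/5 = 5.7667
  s[A,B] = ((-0.1667)·(0.8333) + (-0.1667)·(-0.1667) + (-0.1667)·(-3.1667) + (2.8333)·(1.8333) + (1.8333)·(0.8333) + (-4.1667)·(-0.1667)) / 5 = 7.8333/5 = 1.5667
  s[B,B] = ((0.8333)·(0.8333) + (-0.1667)·(-0.1667) + (-3.1667)·(-3.1667) + (1.8333)·(1.8333) + (0.8333)·(0.8333) + (-0.1667)·(-0.1667)) / 5 = 14.8333/5 = 2.9667
  Sample standard deviations s_i = √(s[i,i]):
  s(A) = √(5.7667) = 2.4014
  s(B) = √(2.9667) = 1.7224

Step 3 — r_{ij} = s_{ij} / (s_i · s_j):
  r[A,A] = 1 (diagonal).
  r[A,B] = 1.5667 / (2.4014 · 1.7224) = 1.5667 / 4.1362 = 0.3788
  r[B,B] = 1 (diagonal).

R is symmetric with unit diagonal. Assembling:

R = [[1, 0.3788],
 [0.3788, 1]]


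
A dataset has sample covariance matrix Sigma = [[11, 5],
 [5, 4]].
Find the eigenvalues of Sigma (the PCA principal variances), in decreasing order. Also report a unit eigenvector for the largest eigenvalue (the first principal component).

Step 1 — characteristic polynomial of 2×2 Sigma:
  det(Sigma - λI) = λ² - trace · λ + det = 0.
  trace = 11 + 4 = 15, det = 11·4 - (5)² = 19.
Step 2 — discriminant:
  Δ = trace² - 4·det = 225 - 76 = 149.
Step 3 — eigenvalues:
  λ = (trace ± √Δ)/2 = (15 ± 12.2066)/2,
  λ_1 = 13.6033,  λ_2 = 1.3967.

Step 4 — unit eigenvector for λ_1: solve (Sigma - λ_1 I)v = 0. First row:
  (11 - 13.6033)·v_x + (5)·v_y = 0, i.e. (-2.6033)·v_x + (5)·v_y = 0,
  so v ∝ (b, λ_1 - a) = (5, 2.6033) = u.
  ||u|| = √((5)² + (2.6033)²) = √(31.7771) ≈ 5.6371,
  v_1 = u/||u|| ≈ (0.887, 0.4618) (||v_1|| = 1).

λ_1 = 13.6033,  λ_2 = 1.3967;  v_1 ≈ (0.887, 0.4618)


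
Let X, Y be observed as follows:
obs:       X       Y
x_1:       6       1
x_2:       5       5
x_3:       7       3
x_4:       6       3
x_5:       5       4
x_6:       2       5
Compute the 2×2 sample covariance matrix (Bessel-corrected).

Step 1 — column means:
  mean(X) = (6 + 5 + 7 + 6 + 5 + 2) / 6 = 31/6 = 5.1667
  mean(Y) = (1 + 5 + 3 + 3 + 4 + 5) / 6 = 21/6 = 3.5

Step 2 — sample covariance S[i,j] = (1/(n-1)) · Σ_k (x_{k,i} - mean_i) · (x_{k,j} - mean_j), with n-1 = 5.
  S[X,X] = ((0.8333)·(0.8333) + (-0.1667)·(-0.1667) + (1.8333)·(1.8333) + (0.8333)·(0.8333) + (-0.1667)·(-0.1667) + (-3.1667)·(-3.1667)) / 5 = 14.8333/5 = 2.9667
  S[X,Y] = ((0.8333)·(-2.5) + (-0.1667)·(1.5) + (1.8333)·(-0.5) + (0.8333)·(-0.5) + (-0.1667)·(0.5) + (-3.1667)·(1.5)) / 5 = -8.5/5 = -1.7
  S[Y,Y] = ((-2.5)·(-2.5) + (1.5)·(1.5) + (-0.5)·(-0.5) + (-0.5)·(-0.5) + (0.5)·(0.5) + (1.5)·(1.5)) / 5 = 11.5/5 = 2.3

S is symmetric (S[j,i] = S[i,j]). Assembling:

S = [[2.9667, -1.7],
 [-1.7, 2.3]]


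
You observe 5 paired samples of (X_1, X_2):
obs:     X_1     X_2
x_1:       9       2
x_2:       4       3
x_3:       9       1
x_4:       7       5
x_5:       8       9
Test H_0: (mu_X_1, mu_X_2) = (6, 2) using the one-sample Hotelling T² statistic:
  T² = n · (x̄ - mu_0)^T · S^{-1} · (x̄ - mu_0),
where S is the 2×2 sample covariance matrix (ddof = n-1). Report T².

Step 1 — sample mean vector:
  mean(X_1) = (9 + 4 + 9 + 7 + 8) / 5 = 37/5 = 7.4
  mean(X_2) = (2 + 3 + 1 + 5 + 9) / 5 = 20/5 = 4
  x̄ = (7.4, 4),  deviation x̄ - mu_0 = (7.4, 4) - (6, 2) = (1.4, 2).

Step 2 — sample covariance matrix, S[i,j] = (1/(n-1)) · Σ_k (x_{k,i} - mean_i) · (x_{k,j} - mean_j), divisor n-1 = 4:
  S[X_1,X_1] = ((1.6)·(1.6) + (-3.4)·(-3.4) + (1.6)·(1.6) + (-0.4)·(-0.4) + (0.6)·(0.6)) / 4 = 17.2/4 = 4.3
  S[X_1,X_2] = ((1.6)·(-2) + (-3.4)·(-1) + (1.6)·(-3) + (-0.4)·(1) + (0.6)·(5)) / 4 = -2/4 = -0.5
  S[X_2,X_2] = ((-2)·(-2) + (-1)·(-1) + (-3)·(-3) + (1)·(1) + (5)·(5)) / 4 = 40/4 = 10
  S = [[4.3, -0.5],
 [-0.5, 10]].

Step 3 — invert S. det(S) = 4.3·10 - (-0.5)² = 42.75.
  S^{-1} = (1/det) · [[d, -b], [-b, a]] = [[0.2339, 0.0117],
 [0.0117, 0.1006]].

Step 4 — quadratic form (x̄ - mu_0)^T · S^{-1} · (x̄ - mu_0):
  S^{-1} · (x̄ - mu_0) = (0.3509, 0.2175),
  (x̄ - mu_0)^T · [...] = (1.4)·(0.3509) + (2)·(0.2175) = 0.9263.

Step 5 — scale by n: T² = 5 · 0.9263 = 4.6316.

T² ≈ 4.6316


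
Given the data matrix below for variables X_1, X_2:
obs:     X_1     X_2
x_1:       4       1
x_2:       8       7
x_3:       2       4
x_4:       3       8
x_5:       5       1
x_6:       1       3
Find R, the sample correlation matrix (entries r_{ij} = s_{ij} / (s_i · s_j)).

Step 1 — column means:
  mean(X_1) = (4 + 8 + 2 + 3 + 5 + 1) / 6 = 23/6 = 3.8333
  mean(X_2) = (1 + 7 + 4 + 8 + 1 + 3) / 6 = 24/6 = 4

Step 2 — sample variances and covariances s[i,j] = (1/(n-1)) · Σ_k (x_{k,i} - mean_i) · (x_{k,j} - mean_j), with n-1 = 5:
  s[X_1,X_1] = ((0.1667)·(0.1667) + (4.1667)·(4.1667) + (-1.8333)·(-1.8333) + (-0.8333)·(-0.8333) + (1.1667)·(1.1667) + (-2.8333)·(-2.8333)) / 5 = 30.8333/5 = 6.1667
  s[X_1,X_2] = ((0.1667)·(-3) + (4.1667)·(3) + (-1.8333)·(0) + (-0.8333)·(4) + (1.1667)·(-3) + (-2.8333)·(-1)) / 5 = 8/5 = 1.6
  s[X_2,X_2] = ((-3)·(-3) + (3)·(3) + (0)·(0) + (4)·(4) + (-3)·(-3) + (-1)·(-1)) / 5 = 44/5 = 8.8
  Sample standard deviations s_i = √(s[i,i]):
  s(X_1) = √(6.1667) = 2.4833
  s(X_2) = √(8.8) = 2.9665

Step 3 — r_{ij} = s_{ij} / (s_i · s_j):
  r[X_1,X_1] = 1 (diagonal).
  r[X_1,X_2] = 1.6 / (2.4833 · 2.9665) = 1.6 / 7.3666 = 0.2172
  r[X_2,X_2] = 1 (diagonal).

R is symmetric with unit diagonal. Assembling:

R = [[1, 0.2172],
 [0.2172, 1]]


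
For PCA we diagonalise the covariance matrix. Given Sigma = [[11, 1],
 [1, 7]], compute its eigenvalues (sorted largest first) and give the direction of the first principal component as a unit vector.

Step 1 — characteristic polynomial of 2×2 Sigma:
  det(Sigma - λI) = λ² - trace · λ + det = 0.
  trace = 11 + 7 = 18, det = 11·7 - (1)² = 76.
Step 2 — discriminant:
  Δ = trace² - 4·det = 324 - 304 = 20.
Step 3 — eigenvalues:
  λ = (trace ± √Δ)/2 = (18 ± 4.4721)/2,
  λ_1 = 11.2361,  λ_2 = 6.7639.

Step 4 — unit eigenvector for λ_1: solve (Sigma - λ_1 I)v = 0. First row:
  (11 - 11.2361)·v_x + (1)·v_y = 0, i.e. (-0.2361)·v_x + (1)·v_y = 0,
  so v ∝ (b, λ_1 - a) = (1, 0.2361) = u.
  ||u|| = √((1)² + (0.2361)²) = √(1.0557) ≈ 1.0275,
  v_1 = u/||u|| ≈ (0.9732, 0.2298) (||v_1|| = 1).

λ_1 = 11.2361,  λ_2 = 6.7639;  v_1 ≈ (0.9732, 0.2298)


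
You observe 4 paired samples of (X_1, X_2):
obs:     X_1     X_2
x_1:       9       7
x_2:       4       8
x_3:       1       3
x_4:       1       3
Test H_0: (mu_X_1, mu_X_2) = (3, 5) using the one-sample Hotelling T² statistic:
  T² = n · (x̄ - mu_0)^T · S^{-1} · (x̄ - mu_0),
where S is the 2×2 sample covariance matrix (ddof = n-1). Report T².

Step 1 — sample mean vector:
  mean(X_1) = (9 + 4 + 1 + 1) / 4 = 15/4 = 3.75
  mean(X_2) = (7 + 8 + 3 + 3) / 4 = 21/4 = 5.25
  x̄ = (3.75, 5.25),  deviation x̄ - mu_0 = (3.75, 5.25) - (3, 5) = (0.75, 0.25).

Step 2 — sample covariance matrix, S[i,j] = (1/(n-1)) · Σ_k (x_{k,i} - mean_i) · (x_{k,j} - mean_j), divisor n-1 = 3:
  S[X_1,X_1] = ((5.25)·(5.25) + (0.25)·(0.25) + (-2.75)·(-2.75) + (-2.75)·(-2.75)) / 3 = 42.75/3 = 14.25
  S[X_1,X_2] = ((5.25)·(1.75) + (0.25)·(2.75) + (-2.75)·(-2.25) + (-2.75)·(-2.25)) / 3 = 22.25/3 = 7.4167
  S[X_2,X_2] = ((1.75)·(1.75) + (2.75)·(2.75) + (-2.25)·(-2.25) + (-2.25)·(-2.25)) / 3 = 20.75/3 = 6.9167
  S = [[14.25, 7.4167],
 [7.4167, 6.9167]].

Step 3 — invert S. det(S) = 14.25·6.9167 - (7.4167)² = 43.5556.
  S^{-1} = (1/det) · [[d, -b], [-b, a]] = [[0.1588, -0.1703],
 [-0.1703, 0.3272]].

Step 4 — quadratic form (x̄ - mu_0)^T · S^{-1} · (x̄ - mu_0):
  S^{-1} · (x̄ - mu_0) = (0.0765, -0.0459),
  (x̄ - mu_0)^T · [...] = (0.75)·(0.0765) + (0.25)·(-0.0459) = 0.0459.

Step 5 — scale by n: T² = 4 · 0.0459 = 0.1837.

T² ≈ 0.1837


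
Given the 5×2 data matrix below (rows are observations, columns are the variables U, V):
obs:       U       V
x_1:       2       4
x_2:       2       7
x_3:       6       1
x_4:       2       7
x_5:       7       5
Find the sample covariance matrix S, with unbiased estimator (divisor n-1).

Step 1 — column means:
  mean(U) = (2 + 2 + 6 + 2 + 7) / 5 = 19/5 = 3.8
  mean(V) = (4 + 7 + 1 + 7 + 5) / 5 = 24/5 = 4.8

Step 2 — sample covariance S[i,j] = (1/(n-1)) · Σ_k (x_{k,i} - mean_i) · (x_{k,j} - mean_j), with n-1 = 4.
  S[U,U] = ((-1.8)·(-1.8) + (-1.8)·(-1.8) + (2.2)·(2.2) + (-1.8)·(-1.8) + (3.2)·(3.2)) / 4 = 24.8/4 = 6.2
  S[U,V] = ((-1.8)·(-0.8) + (-1.8)·(2.2) + (2.2)·(-3.8) + (-1.8)·(2.2) + (3.2)·(0.2)) / 4 = -14.2/4 = -3.55
  S[V,V] = ((-0.8)·(-0.8) + (2.2)·(2.2) + (-3.8)·(-3.8) + (2.2)·(2.2) + (0.2)·(0.2)) / 4 = 24.8/4 = 6.2

S is symmetric (S[j,i] = S[i,j]). Assembling:

S = [[6.2, -3.55],
 [-3.55, 6.2]]


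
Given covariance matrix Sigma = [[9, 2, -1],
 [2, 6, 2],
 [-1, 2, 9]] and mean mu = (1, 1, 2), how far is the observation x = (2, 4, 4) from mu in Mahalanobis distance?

Step 1 — centre the observation: (x - mu) = (1, 3, 2).

Step 2 — invert Sigma (cofactor / det for 3×3, or solve directly):
  Sigma^{-1} = [[0.125, -0.05, 0.025],
 [-0.05, 0.2, -0.05],
 [0.025, -0.05, 0.125]].

Step 3 — form the quadratic (x - mu)^T · Sigma^{-1} · (x - mu):
  Sigma^{-1} · (x - mu) = (0.025, 0.45, 0.125).
  (x - mu)^T · [Sigma^{-1} · (x - mu)] = (1)·(0.025) + (3)·(0.45) + (2)·(0.125) = 1.625.

Step 4 — take square root: d = √(1.625) ≈ 1.2748.

d(x, mu) = √(1.625) ≈ 1.2748


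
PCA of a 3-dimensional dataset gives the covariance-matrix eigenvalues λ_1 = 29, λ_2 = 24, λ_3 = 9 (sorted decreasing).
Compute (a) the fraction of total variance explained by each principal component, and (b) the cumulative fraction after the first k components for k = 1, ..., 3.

Step 1 — total variance = trace(Sigma) = Σ λ_i = 29 + 24 + 9 = 62.

Step 2 — fraction explained by component i = λ_i / Σ λ:
  PC1: 29/62 = 0.4677
  PC2: 24/62 = 0.3871
  PC3: 9/62 = 0.1452

Step 3 — cumulative fraction after k components = (λ_1 + ... + λ_k) / Σ λ:
  k = 1: 29/62 = 0.4677
  k = 2: (29 + 24)/62 = 53/62 = 0.8548
  k = 3: (29 + 24 + 9)/62 = 62/62 = 1

Summary (fraction, with percent):

explained: PC1 0.4677 (46.77%), PC2 0.3871 (38.71%), PC3 0.1452 (14.52%);  cumulative: 0.4677, 0.8548, 1


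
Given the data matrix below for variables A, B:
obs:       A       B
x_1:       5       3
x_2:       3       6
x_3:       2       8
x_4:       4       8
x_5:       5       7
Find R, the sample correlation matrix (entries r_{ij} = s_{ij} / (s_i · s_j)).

Step 1 — column means:
  mean(A) = (5 + 3 + 2 + 4 + 5) / 5 = 19/5 = 3.8
  mean(B) = (3 + 6 + 8 + 8 + 7) / 5 = 32/5 = 6.4

Step 2 — sample variances and covariances s[i,j] = (1/(n-1)) · Σ_k (x_{k,i} - mean_i) · (x_{k,j} - mean_j), with n-1 = 4:
  s[A,A] = ((1.2)·(1.2) + (-0.8)·(-0.8) + (-1.8)·(-1.8) + (0.2)·(0.2) + (1.2)·(1.2)) / 4 = 6.8/4 = 1.7
  s[A,B] = ((1.2)·(-3.4) + (-0.8)·(-0.4) + (-1.8)·(1.6) + (0.2)·(1.6) + (1.2)·(0.6)) / 4 = -5.6/4 = -1.4
  s[B,B] = ((-3.4)·(-3.4) + (-0.4)·(-0.4) + (1.6)·(1.6) + (1.6)·(1.6) + (0.6)·(0.6)) / 4 = 17.2/4 = 4.3
  Sample standard deviations s_i = √(s[i,i]):
  s(A) = √(1.7) = 1.3038
  s(B) = √(4.3) = 2.0736

Step 3 — r_{ij} = s_{ij} / (s_i · s_j):
  r[A,A] = 1 (diagonal).
  r[A,B] = -1.4 / (1.3038 · 2.0736) = -1.4 / 2.7037 = -0.5178
  r[B,B] = 1 (diagonal).

R is symmetric with unit diagonal. Assembling:

R = [[1, -0.5178],
 [-0.5178, 1]]


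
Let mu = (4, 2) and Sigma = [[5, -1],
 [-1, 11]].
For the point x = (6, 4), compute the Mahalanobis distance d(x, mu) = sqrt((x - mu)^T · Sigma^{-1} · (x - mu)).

Step 1 — centre the observation: (x - mu) = (2, 2).

Step 2 — invert Sigma. det(Sigma) = 5·11 - (-1)² = 54.
  Sigma^{-1} = (1/det) · [[d, -b], [-b, a]] = [[0.2037, 0.0185],
 [0.0185, 0.0926]].

Step 3 — form the quadratic (x - mu)^T · Sigma^{-1} · (x - mu):
  Sigma^{-1} · (x - mu) = (0.4444, 0.2222).
  (x - mu)^T · [Sigma^{-1} · (x - mu)] = (2)·(0.4444) + (2)·(0.2222) = 1.3333.

Step 4 — take square root: d = √(1.3333) ≈ 1.1547.

d(x, mu) = √(1.3333) ≈ 1.1547


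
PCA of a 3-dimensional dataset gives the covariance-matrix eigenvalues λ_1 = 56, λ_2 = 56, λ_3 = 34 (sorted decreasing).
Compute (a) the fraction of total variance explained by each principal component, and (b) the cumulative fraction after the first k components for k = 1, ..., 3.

Step 1 — total variance = trace(Sigma) = Σ λ_i = 56 + 56 + 34 = 146.

Step 2 — fraction explained by component i = λ_i / Σ λ:
  PC1: 56/146 = 0.3836
  PC2: 56/146 = 0.3836
  PC3: 34/146 = 0.2329

Step 3 — cumulative fraction after k components = (λ_1 + ... + λ_k) / Σ λ:
  k = 1: 56/146 = 0.3836
  k = 2: (56 + 56)/146 = 112/146 = 0.7671
  k = 3: (56 + 56 + 34)/146 = 146/146 = 1

Summary (fraction, with percent):

explained: PC1 0.3836 (38.36%), PC2 0.3836 (38.36%), PC3 0.2329 (23.29%);  cumulative: 0.3836, 0.7671, 1


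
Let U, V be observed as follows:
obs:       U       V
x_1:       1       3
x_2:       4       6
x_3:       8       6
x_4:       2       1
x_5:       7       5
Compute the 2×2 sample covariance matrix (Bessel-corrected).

Step 1 — column means:
  mean(U) = (1 + 4 + 8 + 2 + 7) / 5 = 22/5 = 4.4
  mean(V) = (3 + 6 + 6 + 1 + 5) / 5 = 21/5 = 4.2

Step 2 — sample covariance S[i,j] = (1/(n-1)) · Σ_k (x_{k,i} - mean_i) · (x_{k,j} - mean_j), with n-1 = 4.
  S[U,U] = ((-3.4)·(-3.4) + (-0.4)·(-0.4) + (3.6)·(3.6) + (-2.4)·(-2.4) + (2.6)·(2.6)) / 4 = 37.2/4 = 9.3
  S[U,V] = ((-3.4)·(-1.2) + (-0.4)·(1.8) + (3.6)·(1.8) + (-2.4)·(-3.2) + (2.6)·(0.8)) / 4 = 19.6/4 = 4.9
  S[V,V] = ((-1.2)·(-1.2) + (1.8)·(1.8) + (1.8)·(1.8) + (-3.2)·(-3.2) + (0.8)·(0.8)) / 4 = 18.8/4 = 4.7

S is symmetric (S[j,i] = S[i,j]). Assembling:

S = [[9.3, 4.9],
 [4.9, 4.7]]


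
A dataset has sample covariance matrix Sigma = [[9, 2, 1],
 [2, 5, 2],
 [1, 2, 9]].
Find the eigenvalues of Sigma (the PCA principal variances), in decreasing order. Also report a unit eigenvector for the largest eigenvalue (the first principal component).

Step 1 — characteristic polynomial p(λ) = det(λI - Sigma) = λ³ - tr·λ² + c_1·λ - det, where tr = trace, c_1 = sum of the principal 2×2 minors, det = det(Sigma):
  tr = 9 + 5 + 9 = 23,
  c_1 = (9·5 - (2)²) + (9·9 - (1)²) + (5·9 - (2)²) = 41 + 80 + 41 = 162,
  det = 9·(5·9 - (2)²) - (2)·((2)·9 - (2)·(1)) + (1)·((2)·(2) - 5·(1)) = 9·(41) - (2)·(16) + (1)·(-1) = 336.
  So p(λ) = λ³ - 23λ² + 162λ - 336.
Step 2 — look for an integer root (rational root theorem: any rational root is an integer divisor of 336). Testing λ = 8:
  p(8) = 512 - 1472 + 1296 - 336 = 0  ✓
  Dividing out (λ - 8): p(λ) = (λ - 8)(λ² - 15λ + 42).
Step 3 — remaining eigenvalues from the quadratic λ² - 15λ + 42 = 0:
  Δ = 15² - 4·42 = 225 - 168 = 57,  λ = (15 ± √57)/2 = (15 ± 7.5498)/2 ≈ 11.2749 or 3.7251.
  Sorted: λ_1 = 11.2749,  λ_2 = 8,  λ_3 = 3.7251  (check: sum = 23 = tr ✓).

Step 4 — unit eigenvector for λ_1 ≈ 11.2749: v spans the null space of (Sigma - λ_1 I), whose rows are
  r_1 = (-2.2749, 2, 1),  r_2 = (2, -6.2749, 2),  r_3 = (1, 2, -2.2749).
  v is orthogonal to every row, so take v ∝ r_1 × r_2 = ((2)·(2) - (1)·(-6.2749), (1)·(2) - (-2.2749)·(2), (-2.2749)·(-6.2749) - (2)·(2)) ≈ (10.2749, 6.5498, 10.2749).
  Let u = (10.2749, 6.5498, 10.2749).
  ||u|| = √((10.2749)² + (6.5498)² + (10.2749)²) = √(254.0482) ≈ 15.9389,  v_1 = u/||u|| ≈ (0.6446, 0.4109, 0.6446) (||v_1|| = 1).

λ_1 = 11.2749,  λ_2 = 8,  λ_3 = 3.7251;  v_1 ≈ (0.6446, 0.4109, 0.6446)


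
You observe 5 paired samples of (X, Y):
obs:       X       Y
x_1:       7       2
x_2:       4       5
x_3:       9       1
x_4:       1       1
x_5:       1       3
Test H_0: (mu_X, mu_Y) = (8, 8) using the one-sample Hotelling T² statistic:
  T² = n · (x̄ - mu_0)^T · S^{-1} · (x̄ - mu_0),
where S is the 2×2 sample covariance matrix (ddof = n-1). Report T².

Step 1 — sample mean vector:
  mean(X) = (7 + 4 + 9 + 1 + 1) / 5 = 22/5 = 4.4
  mean(Y) = (2 + 5 + 1 + 1 + 3) / 5 = 12/5 = 2.4
  x̄ = (4.4, 2.4),  deviation x̄ - mu_0 = (4.4, 2.4) - (8, 8) = (-3.6, -5.6).

Step 2 — sample covariance matrix, S[i,j] = (1/(n-1)) · Σ_k (x_{k,i} - mean_i) · (x_{k,j} - mean_j), divisor n-1 = 4:
  S[X,X] = ((2.6)·(2.6) + (-0.4)·(-0.4) + (4.6)·(4.6) + (-3.4)·(-3.4) + (-3.4)·(-3.4)) / 4 = 51.2/4 = 12.8
  S[X,Y] = ((2.6)·(-0.4) + (-0.4)·(2.6) + (4.6)·(-1.4) + (-3.4)·(-1.4) + (-3.4)·(0.6)) / 4 = -5.8/4 = -1.45
  S[Y,Y] = ((-0.4)·(-0.4) + (2.6)·(2.6) + (-1.4)·(-1.4) + (-1.4)·(-1.4) + (0.6)·(0.6)) / 4 = 11.2/4 = 2.8
  S = [[12.8, -1.45],
 [-1.45, 2.8]].

Step 3 — invert S. det(S) = 12.8·2.8 - (-1.45)² = 33.7375.
  S^{-1} = (1/det) · [[d, -b], [-b, a]] = [[0.083, 0.043],
 [0.043, 0.3794]].

Step 4 — quadratic form (x̄ - mu_0)^T · S^{-1} · (x̄ - mu_0):
  S^{-1} · (x̄ - mu_0) = (-0.5395, -2.2794),
  (x̄ - mu_0)^T · [...] = (-3.6)·(-0.5395) + (-5.6)·(-2.2794) = 14.7065.

Step 5 — scale by n: T² = 5 · 14.7065 = 73.5324.

T² ≈ 73.5324


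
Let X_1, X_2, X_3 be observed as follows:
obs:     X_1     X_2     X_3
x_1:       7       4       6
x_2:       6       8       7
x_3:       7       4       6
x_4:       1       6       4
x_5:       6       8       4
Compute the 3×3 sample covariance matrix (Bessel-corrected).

Step 1 — column means:
  mean(X_1) = (7 + 6 + 7 + 1 + 6) / 5 = 27/5 = 5.4
  mean(X_2) = (4 + 8 + 4 + 6 + 8) / 5 = 30/5 = 6
  mean(X_3) = (6 + 7 + 6 + 4 + 4) / 5 = 27/5 = 5.4

Step 2 — sample covariance S[i,j] = (1/(n-1)) · Σ_k (x_{k,i} - mean_i) · (x_{k,j} - mean_j), with n-1 = 4.
  S[X_1,X_1] = ((1.6)·(1.6) + (0.6)·(0.6) + (1.6)·(1.6) + (-4.4)·(-4.4) + (0.6)·(0.6)) / 4 = 25.2/4 = 6.3
  S[X_1,X_2] = ((1.6)·(-2) + (0.6)·(2) + (1.6)·(-2) + (-4.4)·(0) + (0.6)·(2)) / 4 = -4/4 = -1
  S[X_1,X_3] = ((1.6)·(0.6) + (0.6)·(1.6) + (1.6)·(0.6) + (-4.4)·(-1.4) + (0.6)·(-1.4)) / 4 = 8.2/4 = 2.05
  S[X_2,X_2] = ((-2)·(-2) + (2)·(2) + (-2)·(-2) + (0)·(0) + (2)·(2)) / 4 = 16/4 = 4
  S[X_2,X_3] = ((-2)·(0.6) + (2)·(1.6) + (-2)·(0.6) + (0)·(-1.4) + (2)·(-1.4)) / 4 = -2/4 = -0.5
  S[X_3,X_3] = ((0.6)·(0.6) + (1.6)·(1.6) + (0.6)·(0.6) + (-1.4)·(-1.4) + (-1.4)·(-1.4)) / 4 = 7.2/4 = 1.8

S is symmetric (S[j,i] = S[i,j]). Assembling:

S = [[6.3, -1, 2.05],
 [-1, 4, -0.5],
 [2.05, -0.5, 1.8]]
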